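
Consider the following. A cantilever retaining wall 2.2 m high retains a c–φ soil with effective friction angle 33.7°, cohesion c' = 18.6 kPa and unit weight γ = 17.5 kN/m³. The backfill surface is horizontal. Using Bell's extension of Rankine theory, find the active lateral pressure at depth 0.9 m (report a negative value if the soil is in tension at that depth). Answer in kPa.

K_a = (1 − sin φ)/(1 + sin φ) = 0.2863.
σ_a = K_a γ z − 2c√K_a = 0.2863×17.5×0.9 − 2×18.6×0.5351 = -15.40 kPa.

-15.4 kPa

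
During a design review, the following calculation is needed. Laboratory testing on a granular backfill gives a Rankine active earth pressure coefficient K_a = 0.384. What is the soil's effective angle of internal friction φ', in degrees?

K_a = tan²(45° − φ/2) ⇒ 45° − φ/2 = arctan(√0.384) = 31.79°.
φ = 2(45° − 31.79°) = 26.43°.

26.4°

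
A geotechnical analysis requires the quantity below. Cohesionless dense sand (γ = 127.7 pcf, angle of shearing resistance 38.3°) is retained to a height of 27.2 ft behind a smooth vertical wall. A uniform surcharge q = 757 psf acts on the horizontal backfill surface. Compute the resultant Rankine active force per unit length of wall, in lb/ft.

K_a = tan²(45° − φ/2) = 0.2347.
Soil triangle: ½ K_a γ H² = 0.5×0.2347×127.7×27.2² = 11090 lb/ft.
Surcharge rectangle: K_a q H = 0.2347×757×27.2 = 4833 lb/ft.
Total = 11090 + 4833 = 15920 lb/ft.

15900 lb/ft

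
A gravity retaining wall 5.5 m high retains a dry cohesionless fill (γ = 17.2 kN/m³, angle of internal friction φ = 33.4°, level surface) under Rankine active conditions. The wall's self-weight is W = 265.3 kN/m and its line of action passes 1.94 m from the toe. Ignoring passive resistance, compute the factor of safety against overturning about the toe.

K_a = tan²(45° − 33.4°/2) = 0.2899.
P_a = ½K_aγH² = 0.5×0.2899×17.2×5.5² = 75.42 kN/m, acting at H/3 = 1.833 m above the base.
Overturning moment M_o = P_a × H/3 = 75.42 × 1.833 = 138.3.
Resisting moment M_r = W × 1.94 = 265.3 × 1.94 = 514.7.
FS_overturning = M_r/M_o = 514.7/138.3 = 3.722.

3.72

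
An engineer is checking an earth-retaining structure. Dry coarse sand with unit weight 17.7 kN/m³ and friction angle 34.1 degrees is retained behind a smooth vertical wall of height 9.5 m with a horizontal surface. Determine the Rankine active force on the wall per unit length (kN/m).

225 kN/m

K_a = tan²(45° − φ/2) = 0.2815.
P_a = ½ K_a γ H² = 0.5 × 0.2815 × 17.7 × 9.5² = 224.9 kN/m.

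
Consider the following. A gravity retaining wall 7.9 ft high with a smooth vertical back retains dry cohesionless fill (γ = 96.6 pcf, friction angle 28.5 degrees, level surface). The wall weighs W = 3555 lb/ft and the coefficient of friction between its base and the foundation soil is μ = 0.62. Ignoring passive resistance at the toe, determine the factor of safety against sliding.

2.07

K_a = tan²(45° − 28.5°/2) = 0.3540.
P_a = ½K_aγH² = 0.5×0.3540×96.6×7.9² = 1067 lb/ft, acting at H/3 = 2.633 ft above the base.
FS_sliding = μW / P_a = 0.62×3555 / 1067 = 2.066.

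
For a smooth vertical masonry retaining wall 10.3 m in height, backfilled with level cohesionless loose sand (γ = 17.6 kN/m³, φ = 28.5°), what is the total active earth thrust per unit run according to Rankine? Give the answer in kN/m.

330 kN/m

K_a = tan²(45° − φ/2) = 0.3540.
P_a = ½ K_a γ H² = 0.5 × 0.3540 × 17.6 × 10.3² = 330.4 kN/m.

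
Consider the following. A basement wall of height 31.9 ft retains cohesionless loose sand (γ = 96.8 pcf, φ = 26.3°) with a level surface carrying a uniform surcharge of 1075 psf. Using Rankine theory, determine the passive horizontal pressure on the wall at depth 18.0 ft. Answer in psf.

7300 psf

K_p = (1 + sin φ)/(1 − sin φ) = 2.591.
σ_v = γz + q = 96.8 × 18.0 + 1075 = 2817 psf.
σ_h = K_p σ_v = 2.591 × 2817 = 7300 psf.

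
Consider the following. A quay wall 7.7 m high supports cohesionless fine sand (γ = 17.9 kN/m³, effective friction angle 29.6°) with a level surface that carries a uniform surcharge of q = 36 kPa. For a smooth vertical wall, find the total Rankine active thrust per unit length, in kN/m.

274 kN/m

K_a = tan²(45° − φ/2) = 0.3387.
Soil triangle: ½ K_a γ H² = 0.5×0.3387×17.9×7.7² = 179.8 kN/m.
Surcharge rectangle: K_a q H = 0.3387×36×7.7 = 93.90 kN/m.
Total = 179.8 + 93.90 = 273.6 kN/m.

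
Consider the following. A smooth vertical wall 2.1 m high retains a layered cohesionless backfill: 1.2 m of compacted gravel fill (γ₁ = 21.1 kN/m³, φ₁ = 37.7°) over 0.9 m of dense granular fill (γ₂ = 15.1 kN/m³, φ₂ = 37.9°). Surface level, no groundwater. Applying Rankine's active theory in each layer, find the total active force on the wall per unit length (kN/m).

10.6 kN/m

K_a1 = tan²(45°−37.7°/2) = 0.2411; K_a2 = tan²(45°−37.9°/2) = 0.2389.
Layer 1: σ at base = K_a1 γ₁ h₁ = 6.104 kPa; P₁ = ½×6.104×1.2 = 3.662.
Layer 2: σ_v at top = γ₁h₁ = 25.32; σ_h top = K_a2×25.32 = 6.050; σ_h base = K_a2×(25.32+15.1×0.9) = 9.297.
P₂ = ½(6.050+9.297)×0.9 = 6.906. Total P_a = 3.662+6.906 = 10.57 kN/m.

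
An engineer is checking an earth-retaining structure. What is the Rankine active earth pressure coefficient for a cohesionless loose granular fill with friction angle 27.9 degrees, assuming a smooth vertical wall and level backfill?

0.362

K_a = (1 − sin φ)/(1 + sin φ) = (1 − sin 27.9°)/(1 + sin 27.9°) = 0.3625.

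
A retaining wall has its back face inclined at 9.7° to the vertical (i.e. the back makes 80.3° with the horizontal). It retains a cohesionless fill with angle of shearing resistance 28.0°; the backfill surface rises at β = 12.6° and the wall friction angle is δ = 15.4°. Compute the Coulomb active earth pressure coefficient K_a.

0.488

K_a = sin²(α+φ) / [sin²α · sin(α−δ) · (1 + √{sin(φ+δ)sin(φ−β) / (sin(α−δ)sin(α+β))})²].
With α = 80.3°, φ = 28.0°, δ = 15.4°, β = 12.6°: K_a = 0.4878.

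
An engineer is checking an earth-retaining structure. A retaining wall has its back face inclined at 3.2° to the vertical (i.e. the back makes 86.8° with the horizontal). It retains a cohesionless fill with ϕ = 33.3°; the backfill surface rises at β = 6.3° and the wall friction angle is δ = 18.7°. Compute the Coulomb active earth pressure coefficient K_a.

K_a = sin²(α+φ) / [sin²α · sin(α−δ) · (1 + √{sin(φ+δ)sin(φ−β) / (sin(α−δ)sin(α+β))})²].
With α = 86.8°, φ = 33.3°, δ = 18.7°, β = 6.3°: K_a = 0.3078.

0.308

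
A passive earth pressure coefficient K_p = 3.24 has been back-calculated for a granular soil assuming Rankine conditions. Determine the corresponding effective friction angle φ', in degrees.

K_p = (1+sin φ)/(1−sin φ) ⇒ sin φ = (K_p − 1)/(K_p + 1) = 0.5283.
φ = arcsin(0.5283) = 31.89°.

31.9°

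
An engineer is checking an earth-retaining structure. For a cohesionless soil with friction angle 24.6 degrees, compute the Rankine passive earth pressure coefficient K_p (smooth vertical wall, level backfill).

2.43

K_p = (1 + sin φ)/(1 − sin φ) = tan²(45° + 24.6°/2) = 2.426.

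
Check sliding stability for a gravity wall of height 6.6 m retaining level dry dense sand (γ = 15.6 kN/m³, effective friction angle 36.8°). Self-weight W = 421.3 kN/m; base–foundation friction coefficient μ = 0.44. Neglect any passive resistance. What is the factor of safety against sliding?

K_a = tan²(45° − 36.8°/2) = 0.2508.
P_a = ½K_aγH² = 0.5×0.2508×15.6×6.6² = 85.20 kN/m, acting at H/3 = 2.200 m above the base.
FS_sliding = μW / P_a = 0.44×421.3 / 85.20 = 2.176.

2.18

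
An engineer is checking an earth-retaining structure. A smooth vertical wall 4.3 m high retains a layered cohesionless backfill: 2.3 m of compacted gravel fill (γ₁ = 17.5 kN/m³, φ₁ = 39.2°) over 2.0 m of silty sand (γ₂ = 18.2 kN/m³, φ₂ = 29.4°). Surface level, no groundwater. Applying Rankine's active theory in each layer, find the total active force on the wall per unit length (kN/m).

K_a1 = tan²(45°−39.2°/2) = 0.2255; K_a2 = tan²(45°−29.4°/2) = 0.3415.
Layer 1: σ at base = K_a1 γ₁ h₁ = 9.075 kPa; P₁ = ½×9.075×2.3 = 10.44.
Layer 2: σ_v at top = γ₁h₁ = 40.25; σ_h top = K_a2×40.25 = 13.74; σ_h base = K_a2×(40.25+18.2×2.0) = 26.17.
P₂ = ½(13.74+26.17)×2.0 = 39.92. Total P_a = 10.44+39.92 = 50.35 kN/m.

50.4 kN/m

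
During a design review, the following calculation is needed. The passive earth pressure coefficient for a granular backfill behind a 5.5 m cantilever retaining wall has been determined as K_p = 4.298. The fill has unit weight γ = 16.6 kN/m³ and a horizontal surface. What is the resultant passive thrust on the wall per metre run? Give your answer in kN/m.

P = ½ K_p γ H² = 0.5 × 4.298 × 16.6 × 5.5² = 1079 kN/m.

1080 kN/m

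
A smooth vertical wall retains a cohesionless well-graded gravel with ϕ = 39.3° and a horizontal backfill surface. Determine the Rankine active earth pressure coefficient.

K_a = tan²(45° − φ/2) = tan²(25.35°) = 0.2245.

0.224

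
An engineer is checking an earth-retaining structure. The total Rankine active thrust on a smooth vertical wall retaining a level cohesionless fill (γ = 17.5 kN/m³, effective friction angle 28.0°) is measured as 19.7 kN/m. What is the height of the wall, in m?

2.50 m

K_a = 0.3610. P_a = ½ K_a γ H² ⇒ H = √(2P_a/(K_a γ)).
H = √(2×19.7/(0.3610×17.5)) = 2.497 m.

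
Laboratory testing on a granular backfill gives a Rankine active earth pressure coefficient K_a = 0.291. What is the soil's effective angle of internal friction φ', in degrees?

33.3°

K_a = tan²(45° − φ/2) ⇒ 45° − φ/2 = arctan(√0.291) = 28.34°.
φ = 2(45° − 28.34°) = 33.31°.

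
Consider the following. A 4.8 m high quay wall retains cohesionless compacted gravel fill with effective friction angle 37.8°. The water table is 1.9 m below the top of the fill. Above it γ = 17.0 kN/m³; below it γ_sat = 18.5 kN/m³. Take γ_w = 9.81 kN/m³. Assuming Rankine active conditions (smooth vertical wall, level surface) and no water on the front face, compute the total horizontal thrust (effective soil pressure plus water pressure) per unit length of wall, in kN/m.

K_a = tan²(45° − φ/2) = 0.2400.
γ' = 18.5 − 9.81 = 8.690 kN/m³. Depth below WT = 2.9 m.
σ'_h at WT = K_a γ d_w = 7.752 kPa; at base = 7.752 + K_a γ' × 2.9 = 13.80 kPa.
P₁ (0–1.9 m) = ½×7.752×1.9 = 7.364. P₂ (1.9–4.8 m) = ½(7.752+13.80)×2.9 = 31.25.
P_w = ½ γ_w h₂² = 0.5×9.81×2.9² = 41.25. Total = 7.364+31.25+41.25 = 79.87 kN/m.

79.9 kN/m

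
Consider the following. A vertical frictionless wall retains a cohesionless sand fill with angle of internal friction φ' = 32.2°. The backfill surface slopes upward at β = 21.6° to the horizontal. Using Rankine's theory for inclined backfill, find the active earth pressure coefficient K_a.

K_a = cos β · (cos β − √(cos²β − cos²φ)) / (cos β + √(cos²β − cos²φ)).
cos β = 0.9298, cos φ = 0.8462, √(cos²β − cos²φ) = 0.3853.
K_a = 0.9298 × (0.9298 − 0.3853)/(0.9298 + 0.3853) = 0.3850.

0.385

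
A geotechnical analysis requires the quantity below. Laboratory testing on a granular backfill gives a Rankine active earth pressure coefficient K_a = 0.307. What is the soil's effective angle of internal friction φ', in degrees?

32.0°

K_a = tan²(45° − φ/2) ⇒ 45° − φ/2 = arctan(√0.307) = 28.99°.
φ = 2(45° − 28.99°) = 32.02°.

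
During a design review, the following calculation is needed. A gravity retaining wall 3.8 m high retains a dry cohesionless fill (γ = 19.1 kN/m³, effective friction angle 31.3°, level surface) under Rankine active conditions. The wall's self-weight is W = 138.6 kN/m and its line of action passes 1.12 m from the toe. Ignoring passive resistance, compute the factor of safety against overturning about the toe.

K_a = tan²(45° − 31.3°/2) = 0.3162.
P_a = ½K_aγH² = 0.5×0.3162×19.1×3.8² = 43.61 kN/m, acting at H/3 = 1.267 m above the base.
Overturning moment M_o = P_a × H/3 = 43.61 × 1.267 = 55.23.
Resisting moment M_r = W × 1.12 = 138.6 × 1.12 = 155.2.
FS_overturning = M_r/M_o = 155.2/55.23 = 2.810.

2.81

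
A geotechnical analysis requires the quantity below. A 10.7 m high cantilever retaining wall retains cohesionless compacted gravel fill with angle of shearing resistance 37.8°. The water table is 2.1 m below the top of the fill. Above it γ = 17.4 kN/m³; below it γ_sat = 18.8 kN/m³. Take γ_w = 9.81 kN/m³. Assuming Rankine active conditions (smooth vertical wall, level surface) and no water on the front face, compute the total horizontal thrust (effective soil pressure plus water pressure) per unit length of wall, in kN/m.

527 kN/m

K_a = tan²(45° − φ/2) = 0.2400.
γ' = 18.8 − 9.81 = 8.990 kN/m³. Depth below WT = 8.6 m.
σ'_h at WT = K_a γ d_w = 8.769 kPa; at base = 8.769 + K_a γ' × 8.6 = 27.32 kPa.
P₁ (0–2.1 m) = ½×8.769×2.1 = 9.208. P₂ (2.1–10.7 m) = ½(8.769+27.32)×8.6 = 155.2.
P_w = ½ γ_w h₂² = 0.5×9.81×8.6² = 362.8. Total = 9.208+155.2+362.8 = 527.2 kN/m.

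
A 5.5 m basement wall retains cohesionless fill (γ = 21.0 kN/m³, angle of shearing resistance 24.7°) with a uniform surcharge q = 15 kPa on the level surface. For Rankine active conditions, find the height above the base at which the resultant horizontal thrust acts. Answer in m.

K_a = 0.4106.
Triangular part P₁ = ½K_aγH² = 130.4 at H/3 = 1.833 m; rectangular part P₂ = K_a q H = 33.87 at H/2 = 2.750 m.
ȳ = (P₁·1.833 + P₂·2.750)/(P₁+P₂) = 2.022 m.

2.02 m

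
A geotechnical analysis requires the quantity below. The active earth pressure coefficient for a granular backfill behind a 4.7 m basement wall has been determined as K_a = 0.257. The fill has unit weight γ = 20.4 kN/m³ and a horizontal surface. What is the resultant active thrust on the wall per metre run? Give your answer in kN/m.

57.9 kN/m

P = ½ K_a γ H² = 0.5 × 0.257 × 20.4 × 4.7² = 57.91 kN/m.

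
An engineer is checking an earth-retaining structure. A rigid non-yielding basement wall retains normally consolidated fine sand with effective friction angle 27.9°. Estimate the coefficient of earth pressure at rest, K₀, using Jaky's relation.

0.532

K₀ = 1 − sin φ' = 1 − sin 27.9° = 0.5321.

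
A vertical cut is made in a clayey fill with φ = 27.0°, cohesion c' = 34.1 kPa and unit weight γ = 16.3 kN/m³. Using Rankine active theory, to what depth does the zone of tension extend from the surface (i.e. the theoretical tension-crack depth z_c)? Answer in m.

6.83 m

K_a = tan²(45° − 27.0°/2) = 0.3755; √K_a = 0.6128.
The active pressure is zero where K_a γ z = 2c√K_a, so z_c = 2c/(γ√K_a) = 2×34.1/(16.3×0.6128) = 6.828 m.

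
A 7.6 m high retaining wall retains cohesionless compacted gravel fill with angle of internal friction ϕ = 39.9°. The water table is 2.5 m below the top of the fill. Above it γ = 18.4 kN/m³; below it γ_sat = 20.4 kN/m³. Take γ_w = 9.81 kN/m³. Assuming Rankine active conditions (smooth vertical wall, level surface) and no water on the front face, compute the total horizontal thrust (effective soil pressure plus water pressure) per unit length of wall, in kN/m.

221 kN/m

K_a = tan²(45° − φ/2) = 0.2184.
γ' = 20.4 − 9.81 = 10.59 kN/m³. Depth below WT = 5.1 m.
σ'_h at WT = K_a γ d_w = 10.05 kPa; at base = 10.05 + K_a γ' × 5.1 = 21.85 kPa.
P₁ (0–2.5 m) = ½×10.05×2.5 = 12.56. P₂ (2.5–7.6 m) = ½(10.05+21.85)×5.1 = 81.33.
P_w = ½ γ_w h₂² = 0.5×9.81×5.1² = 127.6. Total = 12.56+81.33+127.6 = 221.5 kN/m.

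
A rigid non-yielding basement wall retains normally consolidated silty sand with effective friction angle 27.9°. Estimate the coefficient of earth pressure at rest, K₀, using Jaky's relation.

0.532

K₀ = 1 − sin φ' = 1 − sin 27.9° = 0.5321.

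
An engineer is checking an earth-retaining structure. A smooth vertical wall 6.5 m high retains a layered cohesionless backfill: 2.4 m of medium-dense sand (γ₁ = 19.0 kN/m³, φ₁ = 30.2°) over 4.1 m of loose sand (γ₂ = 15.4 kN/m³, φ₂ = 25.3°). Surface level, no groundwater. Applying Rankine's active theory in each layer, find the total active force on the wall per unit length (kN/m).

145 kN/m

K_a1 = tan²(45°−30.2°/2) = 0.3307; K_a2 = tan²(45°−25.3°/2) = 0.4012.
Layer 1: σ at base = K_a1 γ₁ h₁ = 15.08 kPa; P₁ = ½×15.08×2.4 = 18.09.
Layer 2: σ_v at top = γ₁h₁ = 45.60; σ_h top = K_a2×45.60 = 18.29; σ_h base = K_a2×(45.60+15.4×4.1) = 43.63.
P₂ = ½(18.29+43.63)×4.1 = 126.9. Total P_a = 18.09+126.9 = 145.0 kN/m.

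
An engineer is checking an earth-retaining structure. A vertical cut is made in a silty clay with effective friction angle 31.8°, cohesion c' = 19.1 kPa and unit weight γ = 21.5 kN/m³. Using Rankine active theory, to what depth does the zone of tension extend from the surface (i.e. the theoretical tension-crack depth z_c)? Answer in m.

3.19 m

K_a = tan²(45° − 31.8°/2) = 0.3098; √K_a = 0.5566.
The active pressure is zero where K_a γ z = 2c√K_a, so z_c = 2c/(γ√K_a) = 2×19.1/(21.5×0.5566) = 3.192 m.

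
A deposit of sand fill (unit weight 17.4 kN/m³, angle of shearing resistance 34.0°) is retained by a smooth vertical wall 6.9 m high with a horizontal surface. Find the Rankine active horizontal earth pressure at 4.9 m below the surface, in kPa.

24.1 kPa

K_a = (1 − sin φ)/(1 + sin φ) = 0.2827.
σ_h = K_a γ z = 0.2827 × 17.4 × 4.9 = 24.10 kPa.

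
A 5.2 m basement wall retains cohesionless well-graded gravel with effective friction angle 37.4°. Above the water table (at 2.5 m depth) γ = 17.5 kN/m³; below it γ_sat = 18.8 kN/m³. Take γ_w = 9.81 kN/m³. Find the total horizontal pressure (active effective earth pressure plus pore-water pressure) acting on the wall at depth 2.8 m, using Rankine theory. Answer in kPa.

K_a = (1 − sin φ)/(1 + sin φ) = 0.2443.
γ' = 18.8 − 9.81 = 8.990 kN/m³.
Effective vertical stress at 2.8 m: σ'_v = 17.5×2.5 + 8.990×0.300 = 46.45 kPa.
σ'_h = K_a σ'_v = 0.2443 × 46.45 = 11.35 kPa; u = γ_w × 0.300 = 2.943 kPa.
Total σ_h = 11.35 + 2.943 = 14.29 kPa.

14.3 kPa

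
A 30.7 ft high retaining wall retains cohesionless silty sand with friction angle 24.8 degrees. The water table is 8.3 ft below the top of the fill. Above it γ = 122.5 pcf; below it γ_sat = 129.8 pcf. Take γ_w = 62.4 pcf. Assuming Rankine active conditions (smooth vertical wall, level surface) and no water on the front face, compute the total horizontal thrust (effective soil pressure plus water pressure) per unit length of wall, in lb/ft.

K_a = tan²(45° − φ/2) = 0.4090.
γ' = 129.8 − 62.4 = 67.40 pcf. Depth below WT = 22.4 ft.
σ'_h at WT = K_a γ d_w = 415.8 psf; at base = 415.8 + K_a γ' × 22.4 = 1033 psf.
P₁ (0–8.3 ft) = ½×415.8×8.3 = 1726. P₂ (8.3–30.7 ft) = ½(415.8+1033)×22.4 = 16230.
P_w = ½ γ_w h₂² = 0.5×62.4×22.4² = 15650. Total = 1726+16230+15650 = 33610 lb/ft.

33600 lb/ft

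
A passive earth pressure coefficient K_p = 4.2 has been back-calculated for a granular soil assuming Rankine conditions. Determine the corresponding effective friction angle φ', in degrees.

K_p = (1+sin φ)/(1−sin φ) ⇒ sin φ = (K_p − 1)/(K_p + 1) = 0.6154.
φ = arcsin(0.6154) = 37.98°.

38.0°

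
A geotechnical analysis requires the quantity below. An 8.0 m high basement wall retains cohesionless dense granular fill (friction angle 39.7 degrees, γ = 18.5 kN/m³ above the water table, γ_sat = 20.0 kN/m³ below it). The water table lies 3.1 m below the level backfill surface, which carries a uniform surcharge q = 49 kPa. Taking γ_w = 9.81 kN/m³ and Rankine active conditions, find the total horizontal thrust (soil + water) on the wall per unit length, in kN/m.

313 kN/m

K_a = tan²(45° − φ/2) = 0.2204.
γ' = 20.0 − 9.81 = 10.19 kN/m³. h₂ = H − d_w = 4.9 m.
σ'_h: at surface K_a·q = 10.80; at WT K_a(q+γd_w) = 23.44; at base K_a(q+γd_w+γ'h₂) = 34.45 kPa.
P₁ = ½(10.80+23.44)×3.1 = 53.08; P₂ = ½(23.44+34.45)×4.9 = 141.8; P_w = ½γ_w h₂² = 117.8.
Total = 53.08+141.8+117.8 = 312.7 kN/m.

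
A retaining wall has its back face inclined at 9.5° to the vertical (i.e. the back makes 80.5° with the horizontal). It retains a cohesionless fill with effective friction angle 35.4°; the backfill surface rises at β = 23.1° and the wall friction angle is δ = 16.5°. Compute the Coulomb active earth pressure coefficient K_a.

K_a = sin²(α+φ) / [sin²α · sin(α−δ) · (1 + √{sin(φ+δ)sin(φ−β) / (sin(α−δ)sin(α+β))})²].
With α = 80.5°, φ = 35.4°, δ = 16.5°, β = 23.1°: K_a = 0.4475.

0.448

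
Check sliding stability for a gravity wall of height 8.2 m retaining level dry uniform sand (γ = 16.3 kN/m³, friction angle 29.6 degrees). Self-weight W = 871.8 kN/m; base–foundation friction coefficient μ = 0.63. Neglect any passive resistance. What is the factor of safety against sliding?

2.96

K_a = tan²(45° − 29.6°/2) = 0.3387.
P_a = ½K_aγH² = 0.5×0.3387×16.3×8.2² = 185.6 kN/m, acting at H/3 = 2.733 m above the base.
FS_sliding = μW / P_a = 0.63×871.8 / 185.6 = 2.959.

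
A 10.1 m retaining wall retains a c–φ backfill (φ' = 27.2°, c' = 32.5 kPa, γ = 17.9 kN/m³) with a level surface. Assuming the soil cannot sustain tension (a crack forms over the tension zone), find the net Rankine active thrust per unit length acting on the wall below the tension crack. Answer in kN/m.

57.5 kN/m

K_a = 0.3726; √K_a = 0.6104.
Tension-crack depth z_c = 2c/(γ√K_a) = 2×32.5/(17.9×0.6104) = 5.949 m.
σ_a at base = K_a γ H − 2c√K_a = 0.3726×17.9×10.1 − 2×32.5×0.6104 = 27.68 kPa.
P_a = ½ × 27.68 × (H − z_c) = 0.5×27.68×4.151 = 57.46 kN/m.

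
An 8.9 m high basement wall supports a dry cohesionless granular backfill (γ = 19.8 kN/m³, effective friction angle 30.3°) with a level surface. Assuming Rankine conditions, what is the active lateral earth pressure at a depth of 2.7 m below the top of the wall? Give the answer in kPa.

K_a = (1 − sin φ)/(1 + sin φ) = 0.3293.
σ_h = K_a γ z = 0.3293 × 19.8 × 2.7 = 17.61 kPa.

17.6 kPa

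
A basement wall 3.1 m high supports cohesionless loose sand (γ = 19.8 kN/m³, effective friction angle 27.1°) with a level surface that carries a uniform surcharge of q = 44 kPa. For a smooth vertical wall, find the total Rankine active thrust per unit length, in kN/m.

K_a = tan²(45° − φ/2) = 0.3741.
Soil triangle: ½ K_a γ H² = 0.5×0.3741×19.8×3.1² = 35.59 kN/m.
Surcharge rectangle: K_a q H = 0.3741×44×3.1 = 51.02 kN/m.
Total = 35.59 + 51.02 = 86.61 kN/m.

86.6 kN/m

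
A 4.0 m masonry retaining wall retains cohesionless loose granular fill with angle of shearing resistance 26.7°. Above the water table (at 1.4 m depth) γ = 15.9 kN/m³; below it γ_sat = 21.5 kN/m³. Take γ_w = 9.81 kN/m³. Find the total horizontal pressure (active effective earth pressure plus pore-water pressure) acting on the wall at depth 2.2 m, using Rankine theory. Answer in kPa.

K_a = (1 − sin φ)/(1 + sin φ) = 0.3800.
γ' = 21.5 − 9.81 = 11.69 kN/m³.
Effective vertical stress at 2.2 m: σ'_v = 15.9×1.4 + 11.69×0.800 = 31.61 kPa.
σ'_h = K_a σ'_v = 0.3800 × 31.61 = 12.01 kPa; u = γ_w × 0.800 = 7.848 kPa.
Total σ_h = 12.01 + 7.848 = 19.86 kPa.

19.9 kPa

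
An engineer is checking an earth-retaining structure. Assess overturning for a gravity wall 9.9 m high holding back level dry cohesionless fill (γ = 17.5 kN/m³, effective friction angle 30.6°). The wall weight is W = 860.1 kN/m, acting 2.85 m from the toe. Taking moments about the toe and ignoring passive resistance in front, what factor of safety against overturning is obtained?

2.66

K_a = tan²(45° − 30.6°/2) = 0.3253.
P_a = ½K_aγH² = 0.5×0.3253×17.5×9.9² = 279.0 kN/m, acting at H/3 = 3.300 m above the base.
Overturning moment M_o = P_a × H/3 = 279.0 × 3.300 = 920.7.
Resisting moment M_r = W × 2.85 = 860.1 × 2.85 = 2451.
FS_overturning = M_r/M_o = 2451/920.7 = 2.662.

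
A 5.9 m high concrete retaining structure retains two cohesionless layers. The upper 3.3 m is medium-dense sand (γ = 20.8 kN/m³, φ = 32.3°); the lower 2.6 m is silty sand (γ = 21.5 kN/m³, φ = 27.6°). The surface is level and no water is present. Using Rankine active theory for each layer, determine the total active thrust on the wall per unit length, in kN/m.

126 kN/m

K_a1 = tan²(45°−32.3°/2) = 0.3035; K_a2 = tan²(45°−27.6°/2) = 0.3668.
Layer 1: σ at base = K_a1 γ₁ h₁ = 20.83 kPa; P₁ = ½×20.83×3.3 = 34.37.
Layer 2: σ_v at top = γ₁h₁ = 68.64; σ_h top = K_a2×68.64 = 25.18; σ_h base = K_a2×(68.64+21.5×2.6) = 45.68.
P₂ = ½(25.18+45.68)×2.6 = 92.11. Total P_a = 34.37+92.11 = 126.5 kN/m.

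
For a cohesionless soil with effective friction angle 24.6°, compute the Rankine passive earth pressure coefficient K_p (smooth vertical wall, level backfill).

K_p = (1 + sin φ)/(1 − sin φ) = tan²(45° + 24.6°/2) = 2.426.

2.43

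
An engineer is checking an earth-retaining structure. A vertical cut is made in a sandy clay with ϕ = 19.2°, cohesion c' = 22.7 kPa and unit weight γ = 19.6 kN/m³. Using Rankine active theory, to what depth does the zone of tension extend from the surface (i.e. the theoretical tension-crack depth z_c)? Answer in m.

3.26 m

K_a = tan²(45° − 19.2°/2) = 0.5050; √K_a = 0.7107.
The active pressure is zero where K_a γ z = 2c√K_a, so z_c = 2c/(γ√K_a) = 2×22.7/(19.6×0.7107) = 3.259 m.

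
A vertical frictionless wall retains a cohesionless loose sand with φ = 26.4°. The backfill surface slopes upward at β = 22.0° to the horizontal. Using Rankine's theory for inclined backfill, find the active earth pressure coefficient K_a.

0.546

K_a = cos β · (cos β − √(cos²β − cos²φ)) / (cos β + √(cos²β − cos²φ)).
cos β = 0.9272, cos φ = 0.8957, √(cos²β − cos²φ) = 0.2395.
K_a = 0.9272 × (0.9272 − 0.2395)/(0.9272 + 0.2395) = 0.5465.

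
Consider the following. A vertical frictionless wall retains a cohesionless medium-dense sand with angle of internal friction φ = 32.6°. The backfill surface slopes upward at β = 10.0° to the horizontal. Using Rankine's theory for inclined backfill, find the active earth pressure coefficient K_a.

K_a = cos β · (cos β − √(cos²β − cos²φ)) / (cos β + √(cos²β − cos²φ)).
cos β = 0.9848, cos φ = 0.8425, √(cos²β − cos²φ) = 0.5100.
K_a = 0.9848 × (0.9848 − 0.5100)/(0.9848 + 0.5100) = 0.3128.

0.313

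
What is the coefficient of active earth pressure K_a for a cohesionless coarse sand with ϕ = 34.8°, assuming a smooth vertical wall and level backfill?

0.273

K_a = (1 − sin φ)/(1 + sin φ) = (1 − sin 34.8°)/(1 + sin 34.8°) = 0.2733.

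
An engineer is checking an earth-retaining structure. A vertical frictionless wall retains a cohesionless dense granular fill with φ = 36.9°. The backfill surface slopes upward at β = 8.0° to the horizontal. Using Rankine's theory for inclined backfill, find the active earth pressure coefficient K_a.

K_a = cos β · (cos β − √(cos²β − cos²φ)) / (cos β + √(cos²β − cos²φ)).
cos β = 0.9903, cos φ = 0.7997, √(cos²β − cos²φ) = 0.5841.
K_a = 0.9903 × (0.9903 − 0.5841)/(0.9903 + 0.5841) = 0.2555.

0.256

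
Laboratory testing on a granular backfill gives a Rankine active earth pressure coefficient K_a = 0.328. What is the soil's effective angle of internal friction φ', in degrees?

K_a = tan²(45° − φ/2) ⇒ 45° − φ/2 = arctan(√0.328) = 29.80°.
φ = 2(45° − 29.80°) = 30.40°.

30.4°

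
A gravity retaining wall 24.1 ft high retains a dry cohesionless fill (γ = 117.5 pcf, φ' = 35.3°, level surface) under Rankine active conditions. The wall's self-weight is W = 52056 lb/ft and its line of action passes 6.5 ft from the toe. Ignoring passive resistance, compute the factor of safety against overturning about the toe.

K_a = tan²(45° − 35.3°/2) = 0.2675.
P_a = ½K_aγH² = 0.5×0.2675×117.5×24.1² = 9129 lb/ft, acting at H/3 = 8.033 ft above the base.
Overturning moment M_o = P_a × H/3 = 9129 × 8.033 = 73340.
Resisting moment M_r = W × 6.5 = 52056 × 6.5 = 338400.
FS_overturning = M_r/M_o = 338400/73340 = 4.614.

4.61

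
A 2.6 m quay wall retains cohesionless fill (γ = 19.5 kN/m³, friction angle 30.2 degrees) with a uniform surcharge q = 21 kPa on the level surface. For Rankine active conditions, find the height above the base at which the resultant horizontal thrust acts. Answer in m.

K_a = 0.3307.
Triangular part P₁ = ½K_aγH² = 21.79 at H/3 = 0.8667 m; rectangular part P₂ = K_a q H = 18.05 at H/2 = 1.300 m.
ȳ = (P₁·0.8667 + P₂·1.300)/(P₁+P₂) = 1.063 m.

1.06 m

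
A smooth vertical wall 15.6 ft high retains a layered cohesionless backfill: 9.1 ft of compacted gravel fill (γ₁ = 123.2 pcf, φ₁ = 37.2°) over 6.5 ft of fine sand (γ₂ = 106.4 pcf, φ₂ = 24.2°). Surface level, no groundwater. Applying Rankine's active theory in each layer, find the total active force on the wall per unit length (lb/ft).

K_a1 = tan²(45°−37.2°/2) = 0.2464; K_a2 = tan²(45°−24.2°/2) = 0.4185.
Layer 1: σ at base = K_a1 γ₁ h₁ = 276.3 psf; P₁ = ½×276.3×9.1 = 1257.
Layer 2: σ_v at top = γ₁h₁ = 1121; σ_h top = K_a2×1121 = 469.2; σ_h base = K_a2×(1121+106.4×6.5) = 758.7.
P₂ = ½(469.2+758.7)×6.5 = 3991. Total P_a = 1257+3991 = 5248 lb/ft.

5250 lb/ft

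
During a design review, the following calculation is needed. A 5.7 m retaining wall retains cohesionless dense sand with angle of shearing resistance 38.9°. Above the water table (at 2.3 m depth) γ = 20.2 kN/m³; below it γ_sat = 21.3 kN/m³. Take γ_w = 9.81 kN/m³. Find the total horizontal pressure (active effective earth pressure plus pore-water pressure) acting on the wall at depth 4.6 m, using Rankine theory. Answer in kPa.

K_a = (1 − sin φ)/(1 + sin φ) = 0.2285.
γ' = 21.3 − 9.81 = 11.49 kN/m³.
Effective vertical stress at 4.6 m: σ'_v = 20.2×2.3 + 11.49×2.30 = 72.89 kPa.
σ'_h = K_a σ'_v = 0.2285 × 72.89 = 16.66 kPa; u = γ_w × 2.30 = 22.56 kPa.
Total σ_h = 16.66 + 22.56 = 39.22 kPa.

39.2 kPa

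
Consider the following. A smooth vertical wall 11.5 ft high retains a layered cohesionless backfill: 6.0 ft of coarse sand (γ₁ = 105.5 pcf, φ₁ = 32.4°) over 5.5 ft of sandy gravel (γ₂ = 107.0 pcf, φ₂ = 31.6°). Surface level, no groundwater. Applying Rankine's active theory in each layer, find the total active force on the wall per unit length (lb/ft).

2170 lb/ft

K_a1 = tan²(45°−32.4°/2) = 0.3022; K_a2 = tan²(45°−31.6°/2) = 0.3123.
Layer 1: σ at base = K_a1 γ₁ h₁ = 191.3 psf; P₁ = ½×191.3×6.0 = 573.9.
Layer 2: σ_v at top = γ₁h₁ = 633.0; σ_h top = K_a2×633.0 = 197.7; σ_h base = K_a2×(633.0+107.0×5.5) = 381.5.
P₂ = ½(197.7+381.5)×5.5 = 1593. Total P_a = 573.9+1593 = 2167 lb/ft.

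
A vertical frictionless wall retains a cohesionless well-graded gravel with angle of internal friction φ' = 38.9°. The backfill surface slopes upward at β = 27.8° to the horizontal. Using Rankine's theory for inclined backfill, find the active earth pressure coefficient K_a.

K_a = cos β · (cos β − √(cos²β − cos²φ)) / (cos β + √(cos²β − cos²φ)).
cos β = 0.8846, cos φ = 0.7782, √(cos²β − cos²φ) = 0.4205.
K_a = 0.8846 × (0.8846 − 0.4205)/(0.8846 + 0.4205) = 0.3146.

0.315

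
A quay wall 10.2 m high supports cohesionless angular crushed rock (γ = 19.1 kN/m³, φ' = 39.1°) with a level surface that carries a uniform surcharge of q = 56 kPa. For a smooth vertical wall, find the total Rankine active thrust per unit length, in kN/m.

K_a = tan²(45° − φ/2) = 0.2265.
Soil triangle: ½ K_a γ H² = 0.5×0.2265×19.1×10.2² = 225.0 kN/m.
Surcharge rectangle: K_a q H = 0.2265×56×10.2 = 129.4 kN/m.
Total = 225.0 + 129.4 = 354.4 kN/m.

354 kN/m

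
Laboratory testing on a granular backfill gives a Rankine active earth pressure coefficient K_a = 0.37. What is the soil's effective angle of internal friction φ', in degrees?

27.4°

K_a = tan²(45° − φ/2) ⇒ 45° − φ/2 = arctan(√0.37) = 31.31°.
φ = 2(45° − 31.31°) = 27.38°.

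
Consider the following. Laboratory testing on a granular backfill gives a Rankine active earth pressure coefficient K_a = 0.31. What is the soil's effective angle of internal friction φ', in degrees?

K_a = tan²(45° − φ/2) ⇒ 45° − φ/2 = arctan(√0.31) = 29.11°.
φ = 2(45° − 29.11°) = 31.78°.

31.8°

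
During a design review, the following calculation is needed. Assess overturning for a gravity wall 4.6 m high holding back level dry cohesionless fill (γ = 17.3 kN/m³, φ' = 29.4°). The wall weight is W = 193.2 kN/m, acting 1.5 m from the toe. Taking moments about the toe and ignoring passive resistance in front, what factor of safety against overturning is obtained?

3.02

K_a = tan²(45° − 29.4°/2) = 0.3415.
P_a = ½K_aγH² = 0.5×0.3415×17.3×4.6² = 62.50 kN/m, acting at H/3 = 1.533 m above the base.
Overturning moment M_o = P_a × H/3 = 62.50 × 1.533 = 95.83.
Resisting moment M_r = W × 1.5 = 193.2 × 1.5 = 289.8.
FS_overturning = M_r/M_o = 289.8/95.83 = 3.024.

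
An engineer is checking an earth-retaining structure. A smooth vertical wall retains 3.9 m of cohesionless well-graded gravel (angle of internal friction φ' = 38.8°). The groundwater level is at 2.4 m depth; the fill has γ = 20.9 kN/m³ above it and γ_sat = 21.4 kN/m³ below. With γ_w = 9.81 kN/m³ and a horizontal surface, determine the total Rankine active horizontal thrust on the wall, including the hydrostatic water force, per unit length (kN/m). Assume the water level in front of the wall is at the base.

45.1 kN/m

K_a = tan²(45° − φ/2) = 0.2296.
γ' = 21.4 − 9.81 = 11.59 kN/m³. Depth below WT = 1.5 m.
σ'_h at WT = K_a γ d_w = 11.51 kPa; at base = 11.51 + K_a γ' × 1.5 = 15.51 kPa.
P₁ (0–2.4 m) = ½×11.51×2.4 = 13.82. P₂ (2.4–3.9 m) = ½(11.51+15.51)×1.5 = 20.26.
P_w = ½ γ_w h₂² = 0.5×9.81×1.5² = 11.04. Total = 13.82+20.26+11.04 = 45.12 kN/m.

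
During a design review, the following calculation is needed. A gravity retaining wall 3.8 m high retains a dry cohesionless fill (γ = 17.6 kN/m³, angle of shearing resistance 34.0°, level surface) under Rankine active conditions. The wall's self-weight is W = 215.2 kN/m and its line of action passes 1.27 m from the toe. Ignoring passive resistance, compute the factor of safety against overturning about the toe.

6.01

K_a = tan²(45° − 34.0°/2) = 0.2827.
P_a = ½K_aγH² = 0.5×0.2827×17.6×3.8² = 35.93 kN/m, acting at H/3 = 1.267 m above the base.
Overturning moment M_o = P_a × H/3 = 35.93 × 1.267 = 45.51.
Resisting moment M_r = W × 1.27 = 215.2 × 1.27 = 273.3.
FS_overturning = M_r/M_o = 273.3/45.51 = 6.006.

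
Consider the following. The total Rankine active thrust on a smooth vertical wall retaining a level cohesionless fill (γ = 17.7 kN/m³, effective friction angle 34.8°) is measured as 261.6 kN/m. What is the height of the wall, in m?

10.4 m

K_a = 0.2733. P_a = ½ K_a γ H² ⇒ H = √(2P_a/(K_a γ)).
H = √(2×261.6/(0.2733×17.7)) = 10.40 m.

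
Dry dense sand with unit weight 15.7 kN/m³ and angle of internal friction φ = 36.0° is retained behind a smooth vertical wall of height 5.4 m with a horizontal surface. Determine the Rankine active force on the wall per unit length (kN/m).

59.4 kN/m

K_a = tan²(45° − φ/2) = 0.2596.
P_a = ½ K_a γ H² = 0.5 × 0.2596 × 15.7 × 5.4² = 59.43 kN/m.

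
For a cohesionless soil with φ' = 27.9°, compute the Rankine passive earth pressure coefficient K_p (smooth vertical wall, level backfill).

K_p = (1 + sin φ)/(1 − sin φ) = tan²(45° + 27.9°/2) = 2.759.

2.76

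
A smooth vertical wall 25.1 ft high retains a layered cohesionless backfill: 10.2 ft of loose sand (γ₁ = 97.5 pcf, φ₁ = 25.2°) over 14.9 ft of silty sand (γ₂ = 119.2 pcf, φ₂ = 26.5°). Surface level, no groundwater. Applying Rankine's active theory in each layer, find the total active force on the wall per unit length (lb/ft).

K_a1 = tan²(45°−25.2°/2) = 0.4027; K_a2 = tan²(45°−26.5°/2) = 0.3829.
Layer 1: σ at base = K_a1 γ₁ h₁ = 400.5 psf; P₁ = ½×400.5×10.2 = 2043.
Layer 2: σ_v at top = γ₁h₁ = 994.5; σ_h top = K_a2×994.5 = 380.8; σ_h base = K_a2×(994.5+119.2×14.9) = 1061.
P₂ = ½(380.8+1061)×14.9 = 10740. Total P_a = 2043+10740 = 12780 lb/ft.

12800 lb/ft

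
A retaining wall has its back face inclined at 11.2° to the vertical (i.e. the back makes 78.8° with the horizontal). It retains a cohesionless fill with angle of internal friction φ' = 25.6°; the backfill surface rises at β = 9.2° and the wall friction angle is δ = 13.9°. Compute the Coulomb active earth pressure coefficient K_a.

0.515

K_a = sin²(α+φ) / [sin²α · sin(α−δ) · (1 + √{sin(φ+δ)sin(φ−β) / (sin(α−δ)sin(α+β))})²].
With α = 78.8°, φ = 25.6°, δ = 13.9°, β = 9.2°: K_a = 0.5153.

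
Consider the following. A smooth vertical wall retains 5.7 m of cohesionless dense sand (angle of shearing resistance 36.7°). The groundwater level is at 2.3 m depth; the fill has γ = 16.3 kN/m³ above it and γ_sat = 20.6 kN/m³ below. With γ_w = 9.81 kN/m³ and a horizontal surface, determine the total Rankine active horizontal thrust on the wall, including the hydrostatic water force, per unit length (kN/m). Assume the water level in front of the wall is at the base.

K_a = tan²(45° − φ/2) = 0.2519.
γ' = 20.6 − 9.81 = 10.79 kN/m³. Depth below WT = 3.4 m.
σ'_h at WT = K_a γ d_w = 9.442 kPa; at base = 9.442 + K_a γ' × 3.4 = 18.68 kPa.
P₁ (0–2.3 m) = ½×9.442×2.3 = 10.86. P₂ (2.3–5.7 m) = ½(9.442+18.68)×3.4 = 47.81.
P_w = ½ γ_w h₂² = 0.5×9.81×3.4² = 56.70. Total = 10.86+47.81+56.70 = 115.4 kN/m.

115 kN/m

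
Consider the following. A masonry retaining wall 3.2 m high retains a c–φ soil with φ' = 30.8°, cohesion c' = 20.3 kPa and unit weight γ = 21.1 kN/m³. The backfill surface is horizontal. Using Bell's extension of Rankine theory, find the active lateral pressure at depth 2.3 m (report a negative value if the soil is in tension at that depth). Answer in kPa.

-7.40 kPa

K_a = (1 − sin φ)/(1 + sin φ) = 0.3227.
σ_a = K_a γ z − 2c√K_a = 0.3227×21.1×2.3 − 2×20.3×0.5681 = -7.403 kPa.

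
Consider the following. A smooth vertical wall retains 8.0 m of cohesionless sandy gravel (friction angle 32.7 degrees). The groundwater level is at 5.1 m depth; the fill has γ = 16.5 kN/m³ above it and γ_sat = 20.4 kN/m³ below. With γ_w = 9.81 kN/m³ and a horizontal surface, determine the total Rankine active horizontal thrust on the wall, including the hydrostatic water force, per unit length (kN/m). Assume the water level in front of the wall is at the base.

K_a = tan²(45° − φ/2) = 0.2985.
γ' = 20.4 − 9.81 = 10.59 kN/m³. Depth below WT = 2.9 m.
σ'_h at WT = K_a γ d_w = 25.12 kPa; at base = 25.12 + K_a γ' × 2.9 = 34.29 kPa.
P₁ (0–5.1 m) = ½×25.12×5.1 = 64.05. P₂ (5.1–8.0 m) = ½(25.12+34.29)×2.9 = 86.14.
P_w = ½ γ_w h₂² = 0.5×9.81×2.9² = 41.25. Total = 64.05+86.14+41.25 = 191.4 kN/m.

191 kN/m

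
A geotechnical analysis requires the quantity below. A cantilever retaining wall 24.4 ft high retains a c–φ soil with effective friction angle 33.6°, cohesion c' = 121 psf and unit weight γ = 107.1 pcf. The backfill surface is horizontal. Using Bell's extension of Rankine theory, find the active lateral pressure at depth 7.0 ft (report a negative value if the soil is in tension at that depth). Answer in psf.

85.8 psf

K_a = (1 − sin φ)/(1 + sin φ) = 0.2875.
σ_a = K_a γ z − 2c√K_a = 0.2875×107.1×7.0 − 2×121×0.5362 = 85.78 psf.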